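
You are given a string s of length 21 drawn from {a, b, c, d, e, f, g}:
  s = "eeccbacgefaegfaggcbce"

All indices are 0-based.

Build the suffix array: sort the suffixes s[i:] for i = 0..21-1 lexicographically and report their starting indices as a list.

[5, 10, 14, 4, 18, 3, 17, 2, 19, 6, 20, 1, 0, 8, 11, 9, 13, 16, 7, 12, 15]

sorted suffixes:
  #0 SA[0]=5  'acgefaegfaggcbce'
  #1 SA[1]=10  'aegfaggcbce'
  #2 SA[2]=14  'aggcbce'
  #3 SA[3]=4  'bacgefaegfaggcbce'
  #4 SA[4]=18  'bce'
  #5 SA[5]=3  'cbacgefaegfaggcbce'
  #6 SA[6]=17  'cbce'
  #7 SA[7]=2  'ccbacgefaegfaggcbce'
  #8 SA[8]=19  'ce'
  #9 SA[9]=6  'cgefaegfaggcbce'
  #10 SA[10]=20  'e'
  #11 SA[11]=1  'eccbacgefaegfaggcbce'
  #12 SA[12]=0  'eeccbacgefaegfaggcbce'
  #13 SA[13]=8  'efaegfaggcbce'
  #14 SA[14]=11  'egfaggcbce'
  #15 SA[15]=9  'faegfaggcbce'
  #16 SA[16]=13  'faggcbce'
  #17 SA[17]=16  'gcbce'
  #18 SA[18]=7  'gefaegfaggcbce'
  #19 SA[19]=12  'gfaggcbce'
  #20 SA[20]=15  'ggcbce'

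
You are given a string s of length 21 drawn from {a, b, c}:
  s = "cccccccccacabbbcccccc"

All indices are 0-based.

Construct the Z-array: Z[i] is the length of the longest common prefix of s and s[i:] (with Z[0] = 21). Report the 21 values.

Z[0]=21
i=1: outside box; Z[1]=8 scan→box=[1,9)
i=2: min(r-i=7, Z[1]=8)=7; Z[2]=7
i=3: min(r-i=6, Z[2]=7)=6; Z[3]=6
i=4: min(r-i=5, Z[3]=6)=5; Z[4]=5
i=5: min(r-i=4, Z[4]=5)=4; Z[5]=4
i=6: min(r-i=3, Z[5]=4)=3; Z[6]=3
i=7: min(r-i=2, Z[6]=3)=2; Z[7]=2
i=8: min(r-i=1, Z[7]=2)=1; Z[8]=1
i=9: outside box; Z[9]=0
i=10: outside box; Z[10]=1 scan→box=[10,11)
i=11: outside box; Z[11]=0
i=12: outside box; Z[12]=0
i=13: outside box; Z[13]=0
i=14: outside box; Z[14]=0
i=15: outside box; Z[15]=6 scan→box=[15,21)
i=16: min(r-i=5, Z[1]=8)=5; Z[16]=5
i=17: min(r-i=4, Z[2]=7)=4; Z[17]=4
i=18: min(r-i=3, Z[3]=6)=3; Z[18]=3
i=19: min(r-i=2, Z[4]=5)=2; Z[19]=2
i=20: min(r-i=1, Z[5]=4)=1; Z[20]=1

[21, 8, 7, 6, 5, 4, 3, 2, 1, 0, 1, 0, 0, 0, 0, 6, 5, 4, 3, 2, 1]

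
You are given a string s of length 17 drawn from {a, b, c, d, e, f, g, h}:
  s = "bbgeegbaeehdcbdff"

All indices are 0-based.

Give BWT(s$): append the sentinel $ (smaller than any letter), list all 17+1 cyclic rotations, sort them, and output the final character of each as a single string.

fbg$cbdhbgaeefdebe

rank  rotation            last
    0  $bbgeegbaeehdcbdff  f
    1  aeehdcbdff$bbgeegb  b
    2  baeehdcbdff$bbgeeg  g
    3  bbgeegbaeehdcbdff$  $
    4  bdff$bbgeegbaeehdc  c
    5  bgeegbaeehdcbdff$b  b
    6  cbdff$bbgeegbaeehd  d
    7  dcbdff$bbgeegbaeeh  h
    8  dff$bbgeegbaeehdcb  b
    9  eegbaeehdcbdff$bbg  g
   10  eehdcbdff$bbgeegba  a
   11  egbaeehdcbdff$bbge  e
   12  ehdcbdff$bbgeegbae  e
   13  f$bbgeegbaeehdcbdf  f
   14  ff$bbgeegbaeehdcbd  d
   15  gbaeehdcbdff$bbgee  e
   16  geegbaeehdcbdff$bb  b
   17  hdcbdff$bbgeegbaee  e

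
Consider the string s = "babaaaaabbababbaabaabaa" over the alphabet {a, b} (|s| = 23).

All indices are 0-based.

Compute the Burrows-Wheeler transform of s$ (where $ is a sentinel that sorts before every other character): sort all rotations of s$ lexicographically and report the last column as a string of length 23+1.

aabbaabbaababbaaaab$baaa

rank  rotation                  last
    0  $babaaaaabbababbaabaabaa  a
    1  a$babaaaaabbababbaabaaba  a
    2  aa$babaaaaabbababbaabaab  b
    3  aaaaabbababbaabaabaa$bab  b
    4  aaaabbababbaabaabaa$baba  a
    5  aaabbababbaabaabaa$babaa  a
    6  aabaa$babaaaaabbababbaab  b
    7  aabaabaa$babaaaaabbababb  b
    8  aabbababbaabaabaa$babaaa  a
    9  abaa$babaaaaabbababbaaba  a
   10  abaaaaabbababbaabaabaa$b  b
   11  abaabaa$babaaaaabbababba  a
   12  ababbaabaabaa$babaaaaabb  b
   13  abbaabaabaa$babaaaaabbab  b
   14  abbababbaabaabaa$babaaaa  a
   15  baa$babaaaaabbababbaabaa  a
   16  baaaaabbababbaabaabaa$ba  a
   17  baabaa$babaaaaabbababbaa  a
   18  baabaabaa$babaaaaabbabab  b
   19  babaaaaabbababbaabaabaa$  $
   20  bababbaabaabaa$babaaaaab  b
   21  babbaabaabaa$babaaaaabba  a
   22  bbaabaabaa$babaaaaabbaba  a
   23  bbababbaabaabaa$babaaaaa  a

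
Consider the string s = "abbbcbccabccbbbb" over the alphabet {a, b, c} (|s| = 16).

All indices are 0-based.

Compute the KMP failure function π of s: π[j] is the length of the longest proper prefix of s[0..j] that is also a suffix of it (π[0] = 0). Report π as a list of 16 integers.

[0, 0, 0, 0, 0, 0, 0, 0, 1, 2, 0, 0, 0, 0, 0, 0]

π[0] = 0
j=1 s[j]='b': π[1]=0 (border '')
j=2 s[j]='b': π[2]=0 (border '')
j=3 s[j]='b': π[3]=0 (border '')
j=4 s[j]='c': π[4]=0 (border '')
j=5 s[j]='b': π[5]=0 (border '')
j=6 s[j]='c': π[6]=0 (border '')
j=7 s[j]='c': π[7]=0 (border '')
j=8 s[j]='a': π[8]=1 (border 'a')
j=9 s[j]='b': π[9]=2 (border 'ab')
j=10 s[j]='c': k: 2→0; π[10]=0 (border '')
j=11 s[j]='c': π[11]=0 (border '')
j=12 s[j]='b': π[12]=0 (border '')
j=13 s[j]='b': π[13]=0 (border '')
j=14 s[j]='b': π[14]=0 (border '')
j=15 s[j]='b': π[15]=0 (border '')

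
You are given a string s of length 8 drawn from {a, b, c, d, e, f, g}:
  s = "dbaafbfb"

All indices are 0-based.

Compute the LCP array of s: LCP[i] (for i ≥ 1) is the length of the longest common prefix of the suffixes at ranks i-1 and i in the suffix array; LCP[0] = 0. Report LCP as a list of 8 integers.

[0, 1, 0, 1, 1, 0, 0, 2]

sorted suffixes:
  #0 SA[0]=2  'aafbfb'
  #1 SA[1]=3  'afbfb'
  #2 SA[2]=7  'b'
  #3 SA[3]=1  'baafbfb'
  #4 SA[4]=5  'bfb'
  #5 SA[5]=0  'dbaafbfb'
  #6 SA[6]=6  'fb'
  #7 SA[7]=4  'fbfb'

SA = [2, 3, 7, 1, 5, 0, 6, 4]
i: (SA[i-1],SA[i]) lcp shared
  1: (2,3) 1 'a'
  2: (3,7) 0 ''
  3: (7,1) 1 'b'
  4: (1,5) 1 'b'
  5: (5,0) 0 ''
  6: (0,6) 0 ''
  7: (6,4) 2 'fb'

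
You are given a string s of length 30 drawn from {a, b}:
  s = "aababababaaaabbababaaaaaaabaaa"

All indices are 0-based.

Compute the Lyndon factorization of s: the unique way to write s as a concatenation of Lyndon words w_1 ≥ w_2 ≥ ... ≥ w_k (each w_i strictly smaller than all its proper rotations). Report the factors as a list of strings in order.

emit factor 1: 'aabababab' (i=0, period=9)
emit factor 2: 'aaaabbabab' (i=9, period=10)
emit factor 3: 'aaaaaaab' (i=19, period=8)
emit factor 4: 'a' (i=27, period=1)
emit factor 5: 'a' (i=28, period=1)
emit factor 6: 'a' (i=29, period=1)

["aabababab", "aaaabbabab", "aaaaaaab", "a", "a", "a"]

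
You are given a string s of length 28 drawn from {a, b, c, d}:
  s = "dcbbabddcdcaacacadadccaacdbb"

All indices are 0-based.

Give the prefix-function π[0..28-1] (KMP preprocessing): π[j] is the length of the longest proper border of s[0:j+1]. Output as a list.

π[0] = 0
j=1 s[j]='c': π[1]=0 (border '')
j=2 s[j]='b': π[2]=0 (border '')
j=3 s[j]='b': π[3]=0 (border '')
j=4 s[j]='a': π[4]=0 (border '')
j=5 s[j]='b': π[5]=0 (border '')
j=6 s[j]='d': π[6]=1 (border 'd')
j=7 s[j]='d': k: 1→0; π[7]=1 (border 'd')
j=8 s[j]='c': π[8]=2 (border 'dc')
j=9 s[j]='d': k: 2→0; π[9]=1 (border 'd')
j=10 s[j]='c': π[10]=2 (border 'dc')
j=11 s[j]='a': k: 2→0; π[11]=0 (border '')
j=12 s[j]='a': π[12]=0 (border '')
j=13 s[j]='c': π[13]=0 (border '')
j=14 s[j]='a': π[14]=0 (border '')
j=15 s[j]='c': π[15]=0 (border '')
j=16 s[j]='a': π[16]=0 (border '')
j=17 s[j]='d': π[17]=1 (border 'd')
j=18 s[j]='a': k: 1→0; π[18]=0 (border '')
j=19 s[j]='d': π[19]=1 (border 'd')
j=20 s[j]='c': π[20]=2 (border 'dc')
j=21 s[j]='c': k: 2→0; π[21]=0 (border '')
j=22 s[j]='a': π[22]=0 (border '')
j=23 s[j]='a': π[23]=0 (border '')
j=24 s[j]='c': π[24]=0 (border '')
j=25 s[j]='d': π[25]=1 (border 'd')
j=26 s[j]='b': k: 1→0; π[26]=0 (border '')
j=27 s[j]='b': π[27]=0 (border '')

[0, 0, 0, 0, 0, 0, 1, 1, 2, 1, 2, 0, 0, 0, 0, 0, 0, 1, 0, 1, 2, 0, 0, 0, 0, 1, 0, 0]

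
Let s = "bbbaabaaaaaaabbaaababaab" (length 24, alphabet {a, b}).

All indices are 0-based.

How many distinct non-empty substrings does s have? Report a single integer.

rank | idx | suffix
   0 |   6 | aaaaaaabbaaababaab
   1 |   7 | aaaaaabbaaababaab
   2 |   8 | aaaaabbaaababaab
   3 |   9 | aaaabbaaababaab
   4 |  15 | aaababaab
   5 |  10 | aaabbaaababaab
   6 |  21 | aab
   7 |   3 | aabaaaaaaabbaaababaab
   8 |  16 | aababaab
   9 |  11 | aabbaaababaab
  10 |  22 | ab
  11 |   4 | abaaaaaaabbaaababaab
  12 |  19 | abaab
  13 |  17 | ababaab
  14 |  12 | abbaaababaab
  15 |  23 | b
  16 |   5 | baaaaaaabbaaababaab
  17 |  14 | baaababaab
  18 |  20 | baab
  19 |   2 | baabaaaaaaabbaaababaab
  20 |  18 | babaab
  21 |  13 | bbaaababaab
  22 |   1 | bbaabaaaaaaabbaaababaab
  23 |   0 | bbbaabaaaaaaabbaaababaab

SA = [6, 7, 8, 9, 15, 10, 21, 3, 16, 11, 22, 4, 19, 17, 12, 23, 5, 14, 20, 2, 18, 13, 1, 0]
[i] adj suffixes → lcp
  [1] 6/7 → 6 ('aaaaaa')
  [2] 7/8 → 5 ('aaaaa')
  [3] 8/9 → 4 ('aaaa')
  [4] 9/15 → 3 ('aaa')
  [5] 15/10 → 4 ('aaab')
  [6] 10/21 → 2 ('aa')
  [7] 21/3 → 3 ('aab')
  [8] 3/16 → 4 ('aaba')
  [9] 16/11 → 3 ('aab')
  [10] 11/22 → 1 ('a')
  [11] 22/4 → 2 ('ab')
  [12] 4/19 → 4 ('abaa')
  [13] 19/17 → 3 ('aba')
  [14] 17/12 → 2 ('ab')
  [15] 12/23 → 0 ('')
  [16] 23/5 → 1 ('b')
  [17] 5/14 → 4 ('baaa')
  [18] 14/20 → 3 ('baa')
  [19] 20/2 → 4 ('baab')
  [20] 2/18 → 2 ('ba')
  [21] 18/13 → 1 ('b')
  [22] 13/1 → 4 ('bbaa')
  [23] 1/0 → 2 ('bb')

n(n+1)/2 = 24·25/2 = 300
Σ LCP = 0 + 6 + 5 + 4 + 3 + 4 + 2 + 3 + 4 + 3 + 1 + 2 + 4 + 3 + 2 + 0 + 1 + 4 + 3 + 4 + 2 + 1 + 4 + 2 = 67
distinct = 300 − 67 = 233

233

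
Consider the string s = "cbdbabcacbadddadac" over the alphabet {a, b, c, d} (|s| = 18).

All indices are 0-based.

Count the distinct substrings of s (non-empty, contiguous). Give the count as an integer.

sorted suffixes:
  #0 SA[0]=4  'abcacbadddadac'
  #1 SA[1]=16  'ac'
  #2 SA[2]=7  'acbadddadac'
  #3 SA[3]=14  'adac'
  #4 SA[4]=10  'adddadac'
  #5 SA[5]=3  'babcacbadddadac'
  #6 SA[6]=9  'badddadac'
  #7 SA[7]=5  'bcacbadddadac'
  #8 SA[8]=1  'bdbabcacbadddadac'
  #9 SA[9]=17  'c'
  #10 SA[10]=6  'cacbadddadac'
  #11 SA[11]=8  'cbadddadac'
  #12 SA[12]=0  'cbdbabcacbadddadac'
  #13 SA[13]=15  'dac'
  #14 SA[14]=13  'dadac'
  #15 SA[15]=2  'dbabcacbadddadac'
  #16 SA[16]=12  'ddadac'
  #17 SA[17]=11  'dddadac'

SA = [4, 16, 7, 14, 10, 3, 9, 5, 1, 17, 6, 8, 0, 15, 13, 2, 12, 11]
rank  pair      lcp
   1  s[4:],s[16:]  1  'a'
   2  s[16:],s[7:]  2  'ac'
   3  s[7:],s[14:]  1  'a'
   4  s[14:],s[10:]  2  'ad'
   5  s[10:],s[3:]  0  ''
   6  s[3:],s[9:]  2  'ba'
   7  s[9:],s[5:]  1  'b'
   8  s[5:],s[1:]  1  'b'
   9  s[1:],s[17:]  0  ''
  10  s[17:],s[6:]  1  'c'
  11  s[6:],s[8:]  1  'c'
  12  s[8:],s[0:]  2  'cb'
  13  s[0:],s[15:]  0  ''
  14  s[15:],s[13:]  2  'da'
  15  s[13:],s[2:]  1  'd'
  16  s[2:],s[12:]  1  'd'
  17  s[12:],s[11:]  2  'dd'

n(n+1)/2 = 18·19/2 = 171
Σ LCP = 0 + 1 + 2 + 1 + 2 + 0 + 2 + 1 + 1 + 0 + 1 + 1 + 2 + 0 + 2 + 1 + 1 + 2 = 20
distinct = 171 − 20 = 151

151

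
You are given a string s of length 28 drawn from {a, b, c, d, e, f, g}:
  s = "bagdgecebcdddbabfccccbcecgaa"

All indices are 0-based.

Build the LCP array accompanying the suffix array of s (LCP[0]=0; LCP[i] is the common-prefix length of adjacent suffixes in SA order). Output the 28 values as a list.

[0, 1, 1, 1, 0, 2, 1, 2, 1, 0, 1, 2, 3, 1, 1, 2, 1, 0, 1, 2, 1, 0, 1, 2, 0, 0, 1, 1]

sorted suffixes:
  #0 SA[0]=27  'a'
  #1 SA[1]=26  'aa'
  #2 SA[2]=14  'abfccccbcecgaa'
  #3 SA[3]=1  'agdgecebcdddbabfccccbcecgaa'
  #4 SA[4]=13  'babfccccbcecgaa'
  #5 SA[5]=0  'bagdgecebcdddbabfccccbcecgaa'
  #6 SA[6]=8  'bcdddbabfccccbcecgaa'
  #7 SA[7]=21  'bcecgaa'
  #8 SA[8]=15  'bfccccbcecgaa'
  #9 SA[9]=20  'cbcecgaa'
  #10 SA[10]=19  'ccbcecgaa'
  #11 SA[11]=18  'cccbcecgaa'
  #12 SA[12]=17  'ccccbcecgaa'
  #13 SA[13]=9  'cdddbabfccccbcecgaa'
  #14 SA[14]=6  'cebcdddbabfccccbcecgaa'
  #15 SA[15]=22  'cecgaa'
  #16 SA[16]=24  'cgaa'
  #17 SA[17]=12  'dbabfccccbcecgaa'
  #18 SA[18]=11  'ddbabfccccbcecgaa'
  #19 SA[19]=10  'dddbabfccccbcecgaa'
  #20 SA[20]=3  'dgecebcdddbabfccccbcecgaa'
  #21 SA[21]=7  'ebcdddbabfccccbcecgaa'
  #22 SA[22]=5  'ecebcdddbabfccccbcecgaa'
  #23 SA[23]=23  'ecgaa'
  #24 SA[24]=16  'fccccbcecgaa'
  #25 SA[25]=25  'gaa'
  #26 SA[26]=2  'gdgecebcdddbabfccccbcecgaa'
  #27 SA[27]=4  'gecebcdddbabfccccbcecgaa'

SA = [27, 26, 14, 1, 13, 0, 8, 21, 15, 20, 19, 18, 17, 9, 6, 22, 24, 12, 11, 10, 3, 7, 5, 23, 16, 25, 2, 4]
[i] adj suffixes → lcp
  [1] 27/26 → 1 ('a')
  [2] 26/14 → 1 ('a')
  [3] 14/1 → 1 ('a')
  [4] 1/13 → 0 ('')
  [5] 13/0 → 2 ('ba')
  [6] 0/8 → 1 ('b')
  [7] 8/21 → 2 ('bc')
  [8] 21/15 → 1 ('b')
  [9] 15/20 → 0 ('')
  [10] 20/19 → 1 ('c')
  [11] 19/18 → 2 ('cc')
  [12] 18/17 → 3 ('ccc')
  [13] 17/9 → 1 ('c')
  [14] 9/6 → 1 ('c')
  [15] 6/22 → 2 ('ce')
  [16] 22/24 → 1 ('c')
  [17] 24/12 → 0 ('')
  [18] 12/11 → 1 ('d')
  [19] 11/10 → 2 ('dd')
  [20] 10/3 → 1 ('d')
  [21] 3/7 → 0 ('')
  [22] 7/5 → 1 ('e')
  [23] 5/23 → 2 ('ec')
  [24] 23/16 → 0 ('')
  [25] 16/25 → 0 ('')
  [26] 25/2 → 1 ('g')
  [27] 2/4 → 1 ('g')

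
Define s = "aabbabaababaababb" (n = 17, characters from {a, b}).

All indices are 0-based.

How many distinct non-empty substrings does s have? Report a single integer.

sorted suffixes:
  #0 SA[0]=6  'aababaababb'
  #1 SA[1]=11  'aababb'
  #2 SA[2]=0  'aabbabaababaababb'
  #3 SA[3]=4  'abaababaababb'
  #4 SA[4]=9  'abaababb'
  #5 SA[5]=7  'ababaababb'
  #6 SA[6]=12  'ababb'
  #7 SA[7]=14  'abb'
  #8 SA[8]=1  'abbabaababaababb'
  #9 SA[9]=16  'b'
  #10 SA[10]=5  'baababaababb'
  #11 SA[11]=10  'baababb'
  #12 SA[12]=3  'babaababaababb'
  #13 SA[13]=8  'babaababb'
  #14 SA[14]=13  'babb'
  #15 SA[15]=15  'bb'
  #16 SA[16]=2  'bbabaababaababb'

SA = [6, 11, 0, 4, 9, 7, 12, 14, 1, 16, 5, 10, 3, 8, 13, 15, 2]
rank  pair      lcp
   1  s[6:],s[11:]  5  'aabab'
   2  s[11:],s[0:]  3  'aab'
   3  s[0:],s[4:]  1  'a'
   4  s[4:],s[9:]  7  'abaabab'
   5  s[9:],s[7:]  3  'aba'
   6  s[7:],s[12:]  4  'abab'
   7  s[12:],s[14:]  2  'ab'
   8  s[14:],s[1:]  3  'abb'
   9  s[1:],s[16:]  0  ''
  10  s[16:],s[5:]  1  'b'
  11  s[5:],s[10:]  6  'baabab'
  12  s[10:],s[3:]  2  'ba'
  13  s[3:],s[8:]  8  'babaabab'
  14  s[8:],s[13:]  3  'bab'
  15  s[13:],s[15:]  1  'b'
  16  s[15:],s[2:]  2  'bb'

n(n+1)/2 = 17·18/2 = 153
Σ LCP = 0 + 5 + 3 + 1 + 7 + 3 + 4 + 2 + 3 + 0 + 1 + 6 + 2 + 8 + 3 + 1 + 2 = 51
distinct = 153 − 51 = 102

102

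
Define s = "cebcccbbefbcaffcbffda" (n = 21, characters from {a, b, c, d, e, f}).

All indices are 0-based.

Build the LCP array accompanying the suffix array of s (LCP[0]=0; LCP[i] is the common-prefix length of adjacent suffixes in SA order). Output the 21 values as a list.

rank | idx | suffix
   0 |  20 | a
   1 |  12 | affcbffda
   2 |   6 | bbefbcaffcbffda
   3 |  10 | bcaffcbffda
   4 |   2 | bcccbbefbcaffcbffda
   5 |   7 | befbcaffcbffda
   6 |  16 | bffda
   7 |  11 | caffcbffda
   8 |   5 | cbbefbcaffcbffda
   9 |  15 | cbffda
  10 |   4 | ccbbefbcaffcbffda
  11 |   3 | cccbbefbcaffcbffda
  12 |   0 | cebcccbbefbcaffcbffda
  13 |  19 | da
  14 |   1 | ebcccbbefbcaffcbffda
  15 |   8 | efbcaffcbffda
  16 |   9 | fbcaffcbffda
  17 |  14 | fcbffda
  18 |  18 | fda
  19 |  13 | ffcbffda
  20 |  17 | ffda

SA = [20, 12, 6, 10, 2, 7, 16, 11, 5, 15, 4, 3, 0, 19, 1, 8, 9, 14, 18, 13, 17]
rank  pair      lcp
   1  s[20:],s[12:]  1  'a'
   2  s[12:],s[6:]  0  ''
   3  s[6:],s[10:]  1  'b'
   4  s[10:],s[2:]  2  'bc'
   5  s[2:],s[7:]  1  'b'
   6  s[7:],s[16:]  1  'b'
   7  s[16:],s[11:]  0  ''
   8  s[11:],s[5:]  1  'c'
   9  s[5:],s[15:]  2  'cb'
  10  s[15:],s[4:]  1  'c'
  11  s[4:],s[3:]  2  'cc'
  12  s[3:],s[0:]  1  'c'
  13  s[0:],s[19:]  0  ''
  14  s[19:],s[1:]  0  ''
  15  s[1:],s[8:]  1  'e'
  16  s[8:],s[9:]  0  ''
  17  s[9:],s[14:]  1  'f'
  18  s[14:],s[18:]  1  'f'
  19  s[18:],s[13:]  1  'f'
  20  s[13:],s[17:]  2  'ff'

[0, 1, 0, 1, 2, 1, 1, 0, 1, 2, 1, 2, 1, 0, 0, 1, 0, 1, 1, 1, 2]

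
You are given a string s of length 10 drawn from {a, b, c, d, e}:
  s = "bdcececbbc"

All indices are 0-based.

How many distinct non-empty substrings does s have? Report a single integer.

46

rank | idx | suffix
   0 |   7 | bbc
   1 |   8 | bc
   2 |   0 | bdcececbbc
   3 |   9 | c
   4 |   6 | cbbc
   5 |   4 | cecbbc
   6 |   2 | cececbbc
   7 |   1 | dcececbbc
   8 |   5 | ecbbc
   9 |   3 | ececbbc

SA = [7, 8, 0, 9, 6, 4, 2, 1, 5, 3]
i: (SA[i-1],SA[i]) lcp shared
  1: (7,8) 1 'b'
  2: (8,0) 1 'b'
  3: (0,9) 0 ''
  4: (9,6) 1 'c'
  5: (6,4) 1 'c'
  6: (4,2) 3 'cec'
  7: (2,1) 0 ''
  8: (1,5) 0 ''
  9: (5,3) 2 'ec'

n(n+1)/2 = 10·11/2 = 55
Σ LCP = 0 + 1 + 1 + 0 + 1 + 1 + 3 + 0 + 0 + 2 = 9
distinct = 55 − 9 = 46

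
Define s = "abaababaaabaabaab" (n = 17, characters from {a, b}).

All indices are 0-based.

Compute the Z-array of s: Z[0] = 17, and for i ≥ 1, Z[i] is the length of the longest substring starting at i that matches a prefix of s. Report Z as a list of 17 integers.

[17, 0, 1, 3, 0, 4, 0, 1, 1, 6, 0, 1, 5, 0, 1, 2, 0]

Z[0]=17
i=1: outside box; Z[1]=0
i=2: outside box; Z[2]=1 extend→box=[2,3)
i=3: outside box; Z[3]=3 extend→box=[3,6)
i=4: min(r-i=2, Z[1]=0)=0; Z[4]=0
i=5: min(r-i=1, Z[2]=1)=1; Z[5]=4 extend→box=[5,9)
i=6: min(r-i=3, Z[1]=0)=0; Z[6]=0
i=7: min(r-i=2, Z[2]=1)=1; Z[7]=1
i=8: min(r-i=1, Z[3]=3)=1; Z[8]=1
i=9: outside box; Z[9]=6 extend→box=[9,15)
i=10: min(r-i=5, Z[1]=0)=0; Z[10]=0
i=11: min(r-i=4, Z[2]=1)=1; Z[11]=1
i=12: min(r-i=3, Z[3]=3)=3; Z[12]=5 extend→box=[12,17)
i=13: min(r-i=4, Z[1]=0)=0; Z[13]=0
i=14: min(r-i=3, Z[2]=1)=1; Z[14]=1
i=15: min(r-i=2, Z[3]=3)=2; Z[15]=2
i=16: min(r-i=1, Z[4]=0)=0; Z[16]=0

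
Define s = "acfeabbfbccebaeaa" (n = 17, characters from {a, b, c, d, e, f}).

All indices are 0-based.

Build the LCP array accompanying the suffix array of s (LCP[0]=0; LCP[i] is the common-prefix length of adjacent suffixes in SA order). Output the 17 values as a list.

[0, 1, 1, 1, 1, 0, 1, 1, 1, 0, 1, 1, 0, 2, 1, 0, 1]

sorted suffixes:
  #0 SA[0]=16  'a'
  #1 SA[1]=15  'aa'
  #2 SA[2]=4  'abbfbccebaeaa'
  #3 SA[3]=0  'acfeabbfbccebaeaa'
  #4 SA[4]=13  'aeaa'
  #5 SA[5]=12  'baeaa'
  #6 SA[6]=5  'bbfbccebaeaa'
  #7 SA[7]=8  'bccebaeaa'
  #8 SA[8]=6  'bfbccebaeaa'
  #9 SA[9]=9  'ccebaeaa'
  #10 SA[10]=10  'cebaeaa'
  #11 SA[11]=1  'cfeabbfbccebaeaa'
  #12 SA[12]=14  'eaa'
  #13 SA[13]=3  'eabbfbccebaeaa'
  #14 SA[14]=11  'ebaeaa'
  #15 SA[15]=7  'fbccebaeaa'
  #16 SA[16]=2  'feabbfbccebaeaa'

SA = [16, 15, 4, 0, 13, 12, 5, 8, 6, 9, 10, 1, 14, 3, 11, 7, 2]
[i] adj suffixes → lcp
  [1] 16/15 → 1 ('a')
  [2] 15/4 → 1 ('a')
  [3] 4/0 → 1 ('a')
  [4] 0/13 → 1 ('a')
  [5] 13/12 → 0 ('')
  [6] 12/5 → 1 ('b')
  [7] 5/8 → 1 ('b')
  [8] 8/6 → 1 ('b')
  [9] 6/9 → 0 ('')
  [10] 9/10 → 1 ('c')
  [11] 10/1 → 1 ('c')
  [12] 1/14 → 0 ('')
  [13] 14/3 → 2 ('ea')
  [14] 3/11 → 1 ('e')
  [15] 11/7 → 0 ('')
  [16] 7/2 → 1 ('f')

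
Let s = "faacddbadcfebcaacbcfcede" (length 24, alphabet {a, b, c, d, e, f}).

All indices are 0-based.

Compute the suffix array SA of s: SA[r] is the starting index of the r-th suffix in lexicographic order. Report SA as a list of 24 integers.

rank | idx | suffix
   0 |  14 | aacbcfcede
   1 |   1 | aacddbadcfebcaacbcfcede
   2 |  15 | acbcfcede
   3 |   2 | acddbadcfebcaacbcfcede
   4 |   7 | adcfebcaacbcfcede
   5 |   6 | badcfebcaacbcfcede
   6 |  12 | bcaacbcfcede
   7 |  17 | bcfcede
   8 |  13 | caacbcfcede
   9 |  16 | cbcfcede
  10 |   3 | cddbadcfebcaacbcfcede
  11 |  20 | cede
  12 |  18 | cfcede
  13 |   9 | cfebcaacbcfcede
  14 |   5 | dbadcfebcaacbcfcede
  15 |   8 | dcfebcaacbcfcede
  16 |   4 | ddbadcfebcaacbcfcede
  17 |  22 | de
  18 |  23 | e
  19 |  11 | ebcaacbcfcede
  20 |  21 | ede
  21 |   0 | faacddbadcfebcaacbcfcede
  22 |  19 | fcede
  23 |  10 | febcaacbcfcede

[14, 1, 15, 2, 7, 6, 12, 17, 13, 16, 3, 20, 18, 9, 5, 8, 4, 22, 23, 11, 21, 0, 19, 10]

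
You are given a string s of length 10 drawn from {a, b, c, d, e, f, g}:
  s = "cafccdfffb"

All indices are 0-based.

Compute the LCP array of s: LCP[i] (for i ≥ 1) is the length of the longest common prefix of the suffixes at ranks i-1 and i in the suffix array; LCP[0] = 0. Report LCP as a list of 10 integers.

sorted suffixes:
  #0 SA[0]=1  'afccdfffb'
  #1 SA[1]=9  'b'
  #2 SA[2]=0  'cafccdfffb'
  #3 SA[3]=3  'ccdfffb'
  #4 SA[4]=4  'cdfffb'
  #5 SA[5]=5  'dfffb'
  #6 SA[6]=8  'fb'
  #7 SA[7]=2  'fccdfffb'
  #8 SA[8]=7  'ffb'
  #9 SA[9]=6  'fffb'

SA = [1, 9, 0, 3, 4, 5, 8, 2, 7, 6]
rank  pair      lcp
   1  s[1:],s[9:]  0  ''
   2  s[9:],s[0:]  0  ''
   3  s[0:],s[3:]  1  'c'
   4  s[3:],s[4:]  1  'c'
   5  s[4:],s[5:]  0  ''
   6  s[5:],s[8:]  0  ''
   7  s[8:],s[2:]  1  'f'
   8  s[2:],s[7:]  1  'f'
   9  s[7:],s[6:]  2  'ff'

[0, 0, 0, 1, 1, 0, 0, 1, 1, 2]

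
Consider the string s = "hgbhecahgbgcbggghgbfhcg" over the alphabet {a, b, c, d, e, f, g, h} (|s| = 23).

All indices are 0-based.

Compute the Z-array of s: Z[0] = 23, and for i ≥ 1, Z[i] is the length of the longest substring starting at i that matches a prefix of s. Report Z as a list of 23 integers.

Z[0]=23
i=1: i≥r, start 0; Z[1]=0
i=2: i≥r, start 0; Z[2]=0
i=3: i≥r, start 0; Z[3]=1 scan→box=[3,4)
i=4: i≥r, start 0; Z[4]=0
i=5: i≥r, start 0; Z[5]=0
i=6: i≥r, start 0; Z[6]=0
i=7: i≥r, start 0; Z[7]=3 scan→box=[7,10)
i=8: min(r-i=2, Z[1]=0)=0; Z[8]=0
i=9: min(r-i=1, Z[2]=0)=0; Z[9]=0
i=10: i≥r, start 0; Z[10]=0
i=11: i≥r, start 0; Z[11]=0
i=12: i≥r, start 0; Z[12]=0
i=13: i≥r, start 0; Z[13]=0
i=14: i≥r, start 0; Z[14]=0
i=15: i≥r, start 0; Z[15]=0
i=16: i≥r, start 0; Z[16]=3 scan→box=[16,19)
i=17: min(r-i=2, Z[1]=0)=0; Z[17]=0
i=18: min(r-i=1, Z[2]=0)=0; Z[18]=0
i=19: i≥r, start 0; Z[19]=0
i=20: i≥r, start 0; Z[20]=1 scan→box=[20,21)
i=21: i≥r, start 0; Z[21]=0
i=22: i≥r, start 0; Z[22]=0

[23, 0, 0, 1, 0, 0, 0, 3, 0, 0, 0, 0, 0, 0, 0, 0, 3, 0, 0, 0, 1, 0, 0]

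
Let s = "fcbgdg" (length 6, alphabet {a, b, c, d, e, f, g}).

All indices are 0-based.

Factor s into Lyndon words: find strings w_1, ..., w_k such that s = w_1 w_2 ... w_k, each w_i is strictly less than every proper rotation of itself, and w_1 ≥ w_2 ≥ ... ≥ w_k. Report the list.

emit factor 1: 'f' (i=0, period=1)
emit factor 2: 'c' (i=1, period=1)
emit factor 3: 'bgdg' (i=2, period=4)

["f", "c", "bgdg"]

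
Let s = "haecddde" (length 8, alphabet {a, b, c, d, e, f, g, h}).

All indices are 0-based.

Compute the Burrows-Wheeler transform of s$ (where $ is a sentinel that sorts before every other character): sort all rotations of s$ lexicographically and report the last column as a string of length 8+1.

ehecddda$

rank  rotation   last
    0  $haecddde  e
    1  aecddde$h  h
    2  cddde$hae  e
    3  ddde$haec  c
    4  dde$haecd  d
    5  de$haecdd  d
    6  e$haecddd  d
    7  ecddde$ha  a
    8  haecddde$  $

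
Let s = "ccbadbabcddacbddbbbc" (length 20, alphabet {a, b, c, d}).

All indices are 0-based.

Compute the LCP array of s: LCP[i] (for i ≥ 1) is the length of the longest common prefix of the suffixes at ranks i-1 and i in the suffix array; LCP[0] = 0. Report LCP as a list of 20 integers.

rank | idx | suffix
   0 |   6 | abcddacbddbbbc
   1 |  11 | acbddbbbc
   2 |   3 | adbabcddacbddbbbc
   3 |   5 | babcddacbddbbbc
   4 |   2 | badbabcddacbddbbbc
   5 |  16 | bbbc
   6 |  17 | bbc
   7 |  18 | bc
   8 |   7 | bcddacbddbbbc
   9 |  13 | bddbbbc
  10 |  19 | c
  11 |   1 | cbadbabcddacbddbbbc
  12 |  12 | cbddbbbc
  13 |   0 | ccbadbabcddacbddbbbc
  14 |   8 | cddacbddbbbc
  15 |  10 | dacbddbbbc
  16 |   4 | dbabcddacbddbbbc
  17 |  15 | dbbbc
  18 |   9 | ddacbddbbbc
  19 |  14 | ddbbbc

SA = [6, 11, 3, 5, 2, 16, 17, 18, 7, 13, 19, 1, 12, 0, 8, 10, 4, 15, 9, 14]
[i] adj suffixes → lcp
  [1] 6/11 → 1 ('a')
  [2] 11/3 → 1 ('a')
  [3] 3/5 → 0 ('')
  [4] 5/2 → 2 ('ba')
  [5] 2/16 → 1 ('b')
  [6] 16/17 → 2 ('bb')
  [7] 17/18 → 1 ('b')
  [8] 18/7 → 2 ('bc')
  [9] 7/13 → 1 ('b')
  [10] 13/19 → 0 ('')
  [11] 19/1 → 1 ('c')
  [12] 1/12 → 2 ('cb')
  [13] 12/0 → 1 ('c')
  [14] 0/8 → 1 ('c')
  [15] 8/10 → 0 ('')
  [16] 10/4 → 1 ('d')
  [17] 4/15 → 2 ('db')
  [18] 15/9 → 1 ('d')
  [19] 9/14 → 2 ('dd')

[0, 1, 1, 0, 2, 1, 2, 1, 2, 1, 0, 1, 2, 1, 1, 0, 1, 2, 1, 2]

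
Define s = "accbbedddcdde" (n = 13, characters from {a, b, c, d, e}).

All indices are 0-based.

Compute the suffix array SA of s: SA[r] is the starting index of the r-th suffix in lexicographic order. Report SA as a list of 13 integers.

sorted suffixes:
  #0 SA[0]=0  'accbbedddcdde'
  #1 SA[1]=3  'bbedddcdde'
  #2 SA[2]=4  'bedddcdde'
  #3 SA[3]=2  'cbbedddcdde'
  #4 SA[4]=1  'ccbbedddcdde'
  #5 SA[5]=9  'cdde'
  #6 SA[6]=8  'dcdde'
  #7 SA[7]=7  'ddcdde'
  #8 SA[8]=6  'dddcdde'
  #9 SA[9]=10  'dde'
  #10 SA[10]=11  'de'
  #11 SA[11]=12  'e'
  #12 SA[12]=5  'edddcdde'

[0, 3, 4, 2, 1, 9, 8, 7, 6, 10, 11, 12, 5]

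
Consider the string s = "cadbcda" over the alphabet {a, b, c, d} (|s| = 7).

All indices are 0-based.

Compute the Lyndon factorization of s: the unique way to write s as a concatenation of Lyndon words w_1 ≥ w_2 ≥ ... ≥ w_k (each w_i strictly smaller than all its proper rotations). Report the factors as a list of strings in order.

emit factor 1: 'c' (i=0, period=1)
emit factor 2: 'adbcd' (i=1, period=5)
emit factor 3: 'a' (i=6, period=1)

["c", "adbcd", "a"]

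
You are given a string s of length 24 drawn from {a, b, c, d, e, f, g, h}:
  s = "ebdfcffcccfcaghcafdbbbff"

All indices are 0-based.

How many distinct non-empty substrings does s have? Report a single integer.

rank | idx | suffix
   0 |  16 | afdbbbff
   1 |  12 | aghcafdbbbff
   2 |  19 | bbbff
   3 |  20 | bbff
   4 |   1 | bdfcffcccfcaghcafdbbbff
   5 |  21 | bff
   6 |  15 | cafdbbbff
   7 |  11 | caghcafdbbbff
   8 |   7 | cccfcaghcafdbbbff
   9 |   8 | ccfcaghcafdbbbff
  10 |   9 | cfcaghcafdbbbff
  11 |   4 | cffcccfcaghcafdbbbff
  12 |  18 | dbbbff
  13 |   2 | dfcffcccfcaghcafdbbbff
  14 |   0 | ebdfcffcccfcaghcafdbbbff
  15 |  23 | f
  16 |  10 | fcaghcafdbbbff
  17 |   6 | fcccfcaghcafdbbbff
  18 |   3 | fcffcccfcaghcafdbbbff
  19 |  17 | fdbbbff
  20 |  22 | ff
  21 |   5 | ffcccfcaghcafdbbbff
  22 |  13 | ghcafdbbbff
  23 |  14 | hcafdbbbff

SA = [16, 12, 19, 20, 1, 21, 15, 11, 7, 8, 9, 4, 18, 2, 0, 23, 10, 6, 3, 17, 22, 5, 13, 14]
[i] adj suffixes → lcp
  [1] 16/12 → 1 ('a')
  [2] 12/19 → 0 ('')
  [3] 19/20 → 2 ('bb')
  [4] 20/1 → 1 ('b')
  [5] 1/21 → 1 ('b')
  [6] 21/15 → 0 ('')
  [7] 15/11 → 2 ('ca')
  [8] 11/7 → 1 ('c')
  [9] 7/8 → 2 ('cc')
  [10] 8/9 → 1 ('c')
  [11] 9/4 → 2 ('cf')
  [12] 4/18 → 0 ('')
  [13] 18/2 → 1 ('d')
  [14] 2/0 → 0 ('')
  [15] 0/23 → 0 ('')
  [16] 23/10 → 1 ('f')
  [17] 10/6 → 2 ('fc')
  [18] 6/3 → 2 ('fc')
  [19] 3/17 → 1 ('f')
  [20] 17/22 → 1 ('f')
  [21] 22/5 → 2 ('ff')
  [22] 5/13 → 0 ('')
  [23] 13/14 → 0 ('')

n(n+1)/2 = 24·25/2 = 300
Σ LCP = 0 + 1 + 0 + 2 + 1 + 1 + 0 + 2 + 1 + 2 + 1 + 2 + 0 + 1 + 0 + 0 + 1 + 2 + 2 + 1 + 1 + 2 + 0 + 0 = 23
distinct = 300 − 23 = 277

277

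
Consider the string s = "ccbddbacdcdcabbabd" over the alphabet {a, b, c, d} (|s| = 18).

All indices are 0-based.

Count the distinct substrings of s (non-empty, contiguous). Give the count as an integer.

rank | idx | suffix
   0 |  12 | abbabd
   1 |  15 | abd
   2 |   6 | acdcdcabbabd
   3 |  14 | babd
   4 |   5 | bacdcdcabbabd
   5 |  13 | bbabd
   6 |  16 | bd
   7 |   2 | bddbacdcdcabbabd
   8 |  11 | cabbabd
   9 |   1 | cbddbacdcdcabbabd
  10 |   0 | ccbddbacdcdcabbabd
  11 |   9 | cdcabbabd
  12 |   7 | cdcdcabbabd
  13 |  17 | d
  14 |   4 | dbacdcdcabbabd
  15 |  10 | dcabbabd
  16 |   8 | dcdcabbabd
  17 |   3 | ddbacdcdcabbabd

SA = [12, 15, 6, 14, 5, 13, 16, 2, 11, 1, 0, 9, 7, 17, 4, 10, 8, 3]
[i] adj suffixes → lcp
  [1] 12/15 → 2 ('ab')
  [2] 15/6 → 1 ('a')
  [3] 6/14 → 0 ('')
  [4] 14/5 → 2 ('ba')
  [5] 5/13 → 1 ('b')
  [6] 13/16 → 1 ('b')
  [7] 16/2 → 2 ('bd')
  [8] 2/11 → 0 ('')
  [9] 11/1 → 1 ('c')
  [10] 1/0 → 1 ('c')
  [11] 0/9 → 1 ('c')
  [12] 9/7 → 3 ('cdc')
  [13] 7/17 → 0 ('')
  [14] 17/4 → 1 ('d')
  [15] 4/10 → 1 ('d')
  [16] 10/8 → 2 ('dc')
  [17] 8/3 → 1 ('d')

n(n+1)/2 = 18·19/2 = 171
Σ LCP = 0 + 2 + 1 + 0 + 2 + 1 + 1 + 2 + 0 + 1 + 1 + 1 + 3 + 0 + 1 + 1 + 2 + 1 = 20
distinct = 171 − 20 = 151

151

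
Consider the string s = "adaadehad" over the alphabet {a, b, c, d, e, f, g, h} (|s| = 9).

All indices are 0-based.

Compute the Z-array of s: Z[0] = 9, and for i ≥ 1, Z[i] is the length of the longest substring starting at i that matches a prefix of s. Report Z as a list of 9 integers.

[9, 0, 1, 2, 0, 0, 0, 2, 0]

Z[0]=9
i=1: outside box; Z[1]=0
i=2: outside box; Z[2]=1 scan→box=[2,3)
i=3: outside box; Z[3]=2 scan→box=[3,5)
i=4: min(r-i=1, Z[1]=0)=0; Z[4]=0
i=5: outside box; Z[5]=0
i=6: outside box; Z[6]=0
i=7: outside box; Z[7]=2 scan→box=[7,9)
i=8: min(r-i=1, Z[1]=0)=0; Z[8]=0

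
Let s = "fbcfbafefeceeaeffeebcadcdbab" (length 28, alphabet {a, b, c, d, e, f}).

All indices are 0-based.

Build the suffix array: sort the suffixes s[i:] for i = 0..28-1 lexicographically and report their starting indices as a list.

[26, 21, 13, 5, 27, 25, 4, 19, 1, 20, 23, 10, 2, 24, 22, 12, 18, 9, 11, 17, 7, 14, 3, 0, 8, 16, 6, 15]

rank | idx | suffix
   0 |  26 | ab
   1 |  21 | adcdbab
   2 |  13 | aeffeebcadcdbab
   3 |   5 | afefeceeaeffeebcadcdbab
   4 |  27 | b
   5 |  25 | bab
   6 |   4 | bafefeceeaeffeebcadcdbab
   7 |  19 | bcadcdbab
   8 |   1 | bcfbafefeceeaeffeebcadcdbab
   9 |  20 | cadcdbab
  10 |  23 | cdbab
  11 |  10 | ceeaeffeebcadcdbab
  12 |   2 | cfbafefeceeaeffeebcadcdbab
  13 |  24 | dbab
  14 |  22 | dcdbab
  15 |  12 | eaeffeebcadcdbab
  16 |  18 | ebcadcdbab
  17 |   9 | eceeaeffeebcadcdbab
  18 |  11 | eeaeffeebcadcdbab
  19 |  17 | eebcadcdbab
  20 |   7 | efeceeaeffeebcadcdbab
  21 |  14 | effeebcadcdbab
  22 |   3 | fbafefeceeaeffeebcadcdbab
  23 |   0 | fbcfbafefeceeaeffeebcadcdbab
  24 |   8 | feceeaeffeebcadcdbab
  25 |  16 | feebcadcdbab
  26 |   6 | fefeceeaeffeebcadcdbab
  27 |  15 | ffeebcadcdbab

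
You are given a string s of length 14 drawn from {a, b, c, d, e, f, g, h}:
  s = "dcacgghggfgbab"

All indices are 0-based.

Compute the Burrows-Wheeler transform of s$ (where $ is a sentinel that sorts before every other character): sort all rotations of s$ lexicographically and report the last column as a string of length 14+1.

rank  rotation         last
    0  $dcacgghggfgbab  b
    1  ab$dcacgghggfgb  b
    2  acgghggfgbab$dc  c
    3  b$dcacgghggfgba  a
    4  bab$dcacgghggfg  g
    5  cacgghggfgbab$d  d
    6  cgghggfgbab$dca  a
    7  dcacgghggfgbab$  $
    8  fgbab$dcacgghgg  g
    9  gbab$dcacgghggf  f
   10  gfgbab$dcacgghg  g
   11  ggfgbab$dcacggh  h
   12  gghggfgbab$dcac  c
   13  ghggfgbab$dcacg  g
   14  hggfgbab$dcacgg  g

bbcagda$gfghcgg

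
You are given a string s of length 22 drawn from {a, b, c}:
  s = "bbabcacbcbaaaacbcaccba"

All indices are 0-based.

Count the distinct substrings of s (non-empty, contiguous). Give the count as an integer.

sorted suffixes:
  #0 SA[0]=21  'a'
  #1 SA[1]=10  'aaaacbcaccba'
  #2 SA[2]=11  'aaacbcaccba'
  #3 SA[3]=12  'aacbcaccba'
  #4 SA[4]=2  'abcacbcbaaaacbcaccba'
  #5 SA[5]=13  'acbcaccba'
  #6 SA[6]=5  'acbcbaaaacbcaccba'
  #7 SA[7]=17  'accba'
  #8 SA[8]=20  'ba'
  #9 SA[9]=9  'baaaacbcaccba'
  #10 SA[10]=1  'babcacbcbaaaacbcaccba'
  #11 SA[11]=0  'bbabcacbcbaaaacbcaccba'
  #12 SA[12]=3  'bcacbcbaaaacbcaccba'
  #13 SA[13]=15  'bcaccba'
  #14 SA[14]=7  'bcbaaaacbcaccba'
  #15 SA[15]=4  'cacbcbaaaacbcaccba'
  #16 SA[16]=16  'caccba'
  #17 SA[17]=19  'cba'
  #18 SA[18]=8  'cbaaaacbcaccba'
  #19 SA[19]=14  'cbcaccba'
  #20 SA[20]=6  'cbcbaaaacbcaccba'
  #21 SA[21]=18  'ccba'

SA = [21, 10, 11, 12, 2, 13, 5, 17, 20, 9, 1, 0, 3, 15, 7, 4, 16, 19, 8, 14, 6, 18]
rank  pair      lcp
   1  s[21:],s[10:]  1  'a'
   2  s[10:],s[11:]  3  'aaa'
   3  s[11:],s[12:]  2  'aa'
   4  s[12:],s[2:]  1  'a'
   5  s[2:],s[13:]  1  'a'
   6  s[13:],s[5:]  4  'acbc'
   7  s[5:],s[17:]  2  'ac'
   8  s[17:],s[20:]  0  ''
   9  s[20:],s[9:]  2  'ba'
  10  s[9:],s[1:]  2  'ba'
  11  s[1:],s[0:]  1  'b'
  12  s[0:],s[3:]  1  'b'
  13  s[3:],s[15:]  4  'bcac'
  14  s[15:],s[7:]  2  'bc'
  15  s[7:],s[4:]  0  ''
  16  s[4:],s[16:]  3  'cac'
  17  s[16:],s[19:]  1  'c'
  18  s[19:],s[8:]  3  'cba'
  19  s[8:],s[14:]  2  'cb'
  20  s[14:],s[6:]  3  'cbc'
  21  s[6:],s[18:]  1  'c'

n(n+1)/2 = 22·23/2 = 253
Σ LCP = 0 + 1 + 3 + 2 + 1 + 1 + 4 + 2 + 0 + 2 + 2 + 1 + 1 + 4 + 2 + 0 + 3 + 1 + 3 + 2 + 3 + 1 = 39
distinct = 253 − 39 = 214

214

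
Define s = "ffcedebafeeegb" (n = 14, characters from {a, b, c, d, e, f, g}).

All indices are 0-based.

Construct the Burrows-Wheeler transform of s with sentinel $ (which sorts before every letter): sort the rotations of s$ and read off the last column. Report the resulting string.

bbgefedcfeefa$e

rank  rotation         last
    0  $ffcedebafeeegb  b
    1  afeeegb$ffcedeb  b
    2  b$ffcedebafeeeg  g
    3  bafeeegb$ffcede  e
    4  cedebafeeegb$ff  f
    5  debafeeegb$ffce  e
    6  ebafeeegb$ffced  d
    7  edebafeeegb$ffc  c
    8  eeegb$ffcedebaf  f
    9  eegb$ffcedebafe  e
   10  egb$ffcedebafee  e
   11  fcedebafeeegb$f  f
   12  feeegb$ffcedeba  a
   13  ffcedebafeeegb$  $
   14  gb$ffcedebafeee  e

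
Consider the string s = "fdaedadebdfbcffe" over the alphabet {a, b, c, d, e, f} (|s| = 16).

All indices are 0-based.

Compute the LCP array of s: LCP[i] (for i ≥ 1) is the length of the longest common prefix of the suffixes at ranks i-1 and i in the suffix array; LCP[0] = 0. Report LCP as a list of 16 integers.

sorted suffixes:
  #0 SA[0]=5  'adebdfbcffe'
  #1 SA[1]=2  'aedadebdfbcffe'
  #2 SA[2]=11  'bcffe'
  #3 SA[3]=8  'bdfbcffe'
  #4 SA[4]=12  'cffe'
  #5 SA[5]=4  'dadebdfbcffe'
  #6 SA[6]=1  'daedadebdfbcffe'
  #7 SA[7]=6  'debdfbcffe'
  #8 SA[8]=9  'dfbcffe'
  #9 SA[9]=15  'e'
  #10 SA[10]=7  'ebdfbcffe'
  #11 SA[11]=3  'edadebdfbcffe'
  #12 SA[12]=10  'fbcffe'
  #13 SA[13]=0  'fdaedadebdfbcffe'
  #14 SA[14]=14  'fe'
  #15 SA[15]=13  'ffe'

SA = [5, 2, 11, 8, 12, 4, 1, 6, 9, 15, 7, 3, 10, 0, 14, 13]
i: (SA[i-1],SA[i]) lcp shared
  1: (5,2) 1 'a'
  2: (2,11) 0 ''
  3: (11,8) 1 'b'
  4: (8,12) 0 ''
  5: (12,4) 0 ''
  6: (4,1) 2 'da'
  7: (1,6) 1 'd'
  8: (6,9) 1 'd'
  9: (9,15) 0 ''
  10: (15,7) 1 'e'
  11: (7,3) 1 'e'
  12: (3,10) 0 ''
  13: (10,0) 1 'f'
  14: (0,14) 1 'f'
  15: (14,13) 1 'f'

[0, 1, 0, 1, 0, 0, 2, 1, 1, 0, 1, 1, 0, 1, 1, 1]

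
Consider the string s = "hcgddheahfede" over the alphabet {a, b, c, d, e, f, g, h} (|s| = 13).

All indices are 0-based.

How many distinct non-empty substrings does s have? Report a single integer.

85

sorted suffixes:
  #0 SA[0]=7  'ahfede'
  #1 SA[1]=1  'cgddheahfede'
  #2 SA[2]=3  'ddheahfede'
  #3 SA[3]=11  'de'
  #4 SA[4]=4  'dheahfede'
  #5 SA[5]=12  'e'
  #6 SA[6]=6  'eahfede'
  #7 SA[7]=10  'ede'
  #8 SA[8]=9  'fede'
  #9 SA[9]=2  'gddheahfede'
  #10 SA[10]=0  'hcgddheahfede'
  #11 SA[11]=5  'heahfede'
  #12 SA[12]=8  'hfede'

SA = [7, 1, 3, 11, 4, 12, 6, 10, 9, 2, 0, 5, 8]
i: (SA[i-1],SA[i]) lcp shared
  1: (7,1) 0 ''
  2: (1,3) 0 ''
  3: (3,11) 1 'd'
  4: (11,4) 1 'd'
  5: (4,12) 0 ''
  6: (12,6) 1 'e'
  7: (6,10) 1 'e'
  8: (10,9) 0 ''
  9: (9,2) 0 ''
  10: (2,0) 0 ''
  11: (0,5) 1 'h'
  12: (5,8) 1 'h'

n(n+1)/2 = 13·14/2 = 91
Σ LCP = 0 + 0 + 0 + 1 + 1 + 0 + 1 + 1 + 0 + 0 + 0 + 1 + 1 = 6
distinct = 91 − 6 = 85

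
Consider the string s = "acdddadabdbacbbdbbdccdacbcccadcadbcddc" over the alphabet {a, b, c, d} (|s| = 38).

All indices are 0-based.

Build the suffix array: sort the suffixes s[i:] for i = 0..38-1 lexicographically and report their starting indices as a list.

[7, 11, 22, 0, 5, 31, 28, 10, 13, 16, 24, 33, 8, 14, 17, 37, 30, 27, 12, 23, 26, 25, 19, 20, 34, 1, 6, 21, 4, 9, 15, 32, 36, 29, 18, 3, 35, 2]

sorted suffixes:
  #0 SA[0]=7  'abdbacbbdbbdccdacbcccadcadbcddc'
  #1 SA[1]=11  'acbbdbbdccdacbcccadcadbcddc'
  #2 SA[2]=22  'acbcccadcadbcddc'
  #3 SA[3]=0  'acdddadabdbacbbdbbdccdacbcccadcadbcddc'
  #4 SA[4]=5  'adabdbacbbdbbdccdacbcccadcadbcddc'
  #5 SA[5]=31  'adbcddc'
  #6 SA[6]=28  'adcadbcddc'
  #7 SA[7]=10  'bacbbdbbdccdacbcccadcadbcddc'
  #8 SA[8]=13  'bbdbbdccdacbcccadcadbcddc'
  #9 SA[9]=16  'bbdccdacbcccadcadbcddc'
  #10 SA[10]=24  'bcccadcadbcddc'
  #11 SA[11]=33  'bcddc'
  #12 SA[12]=8  'bdbacbbdbbdccdacbcccadcadbcddc'
  #13 SA[13]=14  'bdbbdccdacbcccadcadbcddc'
  #14 SA[14]=17  'bdccdacbcccadcadbcddc'
  #15 SA[15]=37  'c'
  #16 SA[16]=30  'cadbcddc'
  #17 SA[17]=27  'cadcadbcddc'
  #18 SA[18]=12  'cbbdbbdccdacbcccadcadbcddc'
  #19 SA[19]=23  'cbcccadcadbcddc'
  #20 SA[20]=26  'ccadcadbcddc'
  #21 SA[21]=25  'cccadcadbcddc'
  #22 SA[22]=19  'ccdacbcccadcadbcddc'
  #23 SA[23]=20  'cdacbcccadcadbcddc'
  #24 SA[24]=34  'cddc'
  #25 SA[25]=1  'cdddadabdbacbbdbbdccdacbcccadcadbcddc'
  #26 SA[26]=6  'dabdbacbbdbbdccdacbcccadcadbcddc'
  #27 SA[27]=21  'dacbcccadcadbcddc'
  #28 SA[28]=4  'dadabdbacbbdbbdccdacbcccadcadbcddc'
  #29 SA[29]=9  'dbacbbdbbdccdacbcccadcadbcddc'
  #30 SA[30]=15  'dbbdccdacbcccadcadbcddc'
  #31 SA[31]=32  'dbcddc'
  #32 SA[32]=36  'dc'
  #33 SA[33]=29  'dcadbcddc'
  #34 SA[34]=18  'dccdacbcccadcadbcddc'
  #35 SA[35]=3  'ddadabdbacbbdbbdccdacbcccadcadbcddc'
  #36 SA[36]=35  'ddc'
  #37 SA[37]=2  'dddadabdbacbbdbbdccdacbcccadcadbcddc'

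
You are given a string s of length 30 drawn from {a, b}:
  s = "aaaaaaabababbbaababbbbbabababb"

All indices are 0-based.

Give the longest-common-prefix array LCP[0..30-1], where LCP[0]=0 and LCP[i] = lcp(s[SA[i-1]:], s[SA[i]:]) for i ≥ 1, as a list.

rank | idx | suffix
   0 |   0 | aaaaaaabababbbaababbbbbabababb
   1 |   1 | aaaaaabababbbaababbbbbabababb
   2 |   2 | aaaaabababbbaababbbbbabababb
   3 |   3 | aaaabababbbaababbbbbabababb
   4 |   4 | aaabababbbaababbbbbabababb
   5 |   5 | aabababbbaababbbbbabababb
   6 |  14 | aababbbbbabababb
   7 |  23 | abababb
   8 |   6 | abababbbaababbbbbabababb
   9 |  25 | ababb
  10 |   8 | ababbbaababbbbbabababb
  11 |  15 | ababbbbbabababb
  12 |  27 | abb
  13 |  10 | abbbaababbbbbabababb
  14 |  17 | abbbbbabababb
  15 |  29 | b
  16 |  13 | baababbbbbabababb
  17 |  22 | babababb
  18 |  24 | bababb
  19 |   7 | bababbbaababbbbbabababb
  20 |  26 | babb
  21 |   9 | babbbaababbbbbabababb
  22 |  16 | babbbbbabababb
  23 |  28 | bb
  24 |  12 | bbaababbbbbabababb
  25 |  21 | bbabababb
  26 |  11 | bbbaababbbbbabababb
  27 |  20 | bbbabababb
  28 |  19 | bbbbabababb
  29 |  18 | bbbbbabababb

SA = [0, 1, 2, 3, 4, 5, 14, 23, 6, 25, 8, 15, 27, 10, 17, 29, 13, 22, 24, 7, 26, 9, 16, 28, 12, 21, 11, 20, 19, 18]
[i] adj suffixes → lcp
  [1] 0/1 → 6 ('aaaaaa')
  [2] 1/2 → 5 ('aaaaa')
  [3] 2/3 → 4 ('aaaa')
  [4] 3/4 → 3 ('aaa')
  [5] 4/5 → 2 ('aa')
  [6] 5/14 → 5 ('aabab')
  [7] 14/23 → 1 ('a')
  [8] 23/6 → 7 ('abababb')
  [9] 6/25 → 4 ('abab')
  [10] 25/8 → 5 ('ababb')
  [11] 8/15 → 6 ('ababbb')
  [12] 15/27 → 2 ('ab')
  [13] 27/10 → 3 ('abb')
  [14] 10/17 → 4 ('abbb')
  [15] 17/29 → 0 ('')
  [16] 29/13 → 1 ('b')
  [17] 13/22 → 2 ('ba')
  [18] 22/24 → 5 ('babab')
  [19] 24/7 → 6 ('bababb')
  [20] 7/26 → 3 ('bab')
  [21] 26/9 → 4 ('babb')
  [22] 9/16 → 5 ('babbb')
  [23] 16/28 → 1 ('b')
  [24] 28/12 → 2 ('bb')
  [25] 12/21 → 3 ('bba')
  [26] 21/11 → 2 ('bb')
  [27] 11/20 → 4 ('bbba')
  [28] 20/19 → 3 ('bbb')
  [29] 19/18 → 4 ('bbbb')

[0, 6, 5, 4, 3, 2, 5, 1, 7, 4, 5, 6, 2, 3, 4, 0, 1, 2, 5, 6, 3, 4, 5, 1, 2, 3, 2, 4, 3, 4]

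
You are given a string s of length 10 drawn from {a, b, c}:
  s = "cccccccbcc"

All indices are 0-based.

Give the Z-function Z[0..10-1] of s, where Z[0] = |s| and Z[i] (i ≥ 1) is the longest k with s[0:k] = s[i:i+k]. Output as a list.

Z[0]=10
i=1: outside box; Z[1]=6 grow→box=[1,7)
i=2: min(r-i=5, Z[1]=6)=5; Z[2]=5
i=3: min(r-i=4, Z[2]=5)=4; Z[3]=4
i=4: min(r-i=3, Z[3]=4)=3; Z[4]=3
i=5: min(r-i=2, Z[4]=3)=2; Z[5]=2
i=6: min(r-i=1, Z[5]=2)=1; Z[6]=1
i=7: outside box; Z[7]=0
i=8: outside box; Z[8]=2 grow→box=[8,10)
i=9: min(r-i=1, Z[1]=6)=1; Z[9]=1

[10, 6, 5, 4, 3, 2, 1, 0, 2, 1]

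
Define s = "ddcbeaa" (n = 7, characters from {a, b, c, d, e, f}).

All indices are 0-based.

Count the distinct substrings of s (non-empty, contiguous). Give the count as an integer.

rank→(start, suffix):
  0 → (6, 'a')
  1 → (5, 'aa')
  2 → (3, 'beaa')
  3 → (2, 'cbeaa')
  4 → (1, 'dcbeaa')
  5 → (0, 'ddcbeaa')
  6 → (4, 'eaa')

SA = [6, 5, 3, 2, 1, 0, 4]
rank  pair      lcp
   1  s[6:],s[5:]  1  'a'
   2  s[5:],s[3:]  0  ''
   3  s[3:],s[2:]  0  ''
   4  s[2:],s[1:]  0  ''
   5  s[1:],s[0:]  1  'd'
   6  s[0:],s[4:]  0  ''

n(n+1)/2 = 7·8/2 = 28
Σ LCP = 0 + 1 + 0 + 0 + 0 + 1 + 0 = 2
distinct = 28 − 2 = 26

26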